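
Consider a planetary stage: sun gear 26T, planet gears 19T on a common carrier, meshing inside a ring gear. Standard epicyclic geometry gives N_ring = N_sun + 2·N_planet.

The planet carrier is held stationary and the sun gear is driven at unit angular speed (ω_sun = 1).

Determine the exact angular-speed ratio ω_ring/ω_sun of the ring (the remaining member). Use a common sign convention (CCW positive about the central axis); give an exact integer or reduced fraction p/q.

N_ring = 26 + 2·19 = 64
26(ω_s−ω_c) = −64(ω_r−ω_c),  ω_c=0, ω_s=1
ω_r = 0 − (26/64)(1−0) = -13/32
ω_r/ω_s = -13/32

-13/32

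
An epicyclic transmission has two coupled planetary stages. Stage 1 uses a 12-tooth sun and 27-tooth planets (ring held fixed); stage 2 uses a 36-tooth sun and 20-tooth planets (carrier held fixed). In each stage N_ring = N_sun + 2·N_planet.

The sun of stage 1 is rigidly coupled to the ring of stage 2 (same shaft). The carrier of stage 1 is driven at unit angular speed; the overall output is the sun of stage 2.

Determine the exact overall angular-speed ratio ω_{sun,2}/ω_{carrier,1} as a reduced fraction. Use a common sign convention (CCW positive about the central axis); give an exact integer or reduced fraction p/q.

Stage 1: N_ring = 12 + 2·27 = 66
Stage 1: 12(ω_s−ω_c) = −66(ω_r−ω_c),  ω_r=0, ω_c=1
Stage 1: ω_s = 1 − (66/12)(0−1) = 13/2
  ⇒ ω_s¹/ω_c¹ = 13/2
Stage 2: N_ring = 36 + 2·20 = 76
Stage 2: 36(ω_s−ω_c) = −76(ω_r−ω_c),  ω_c=0, ω_r=1
Stage 2: ω_s = 0 − (76/36)(1−0) = -19/9
  ⇒ ω_s²/ω_r² = -19/9
Coupling ω_r² = ω_s¹ ⇒ overall = 13/2 × -19/9 = -247/18

-247/18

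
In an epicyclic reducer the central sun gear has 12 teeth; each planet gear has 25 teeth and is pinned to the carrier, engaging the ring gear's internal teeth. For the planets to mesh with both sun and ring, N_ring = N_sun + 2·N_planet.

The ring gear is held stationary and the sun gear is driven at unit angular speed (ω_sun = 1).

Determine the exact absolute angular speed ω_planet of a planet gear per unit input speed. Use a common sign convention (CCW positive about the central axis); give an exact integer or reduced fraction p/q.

-6/25

N_ring = 12 + 2·25 = 62
12(ω_s−ω_c) = −62(ω_r−ω_c),  ω_r=0, ω_s=1
12(1−ω_c) = −62(0−ω_c)  ⇒  74ω_c = 12  ⇒  ω_c = 6/37
sun–planet: 12·(1−6/37) = −25·(ω_p−ω_c)  ⇒  ω_p−ω_c = −(12/25)·(31/37) = -372/925
ω_p = 6/37 − 372/925 = -6/25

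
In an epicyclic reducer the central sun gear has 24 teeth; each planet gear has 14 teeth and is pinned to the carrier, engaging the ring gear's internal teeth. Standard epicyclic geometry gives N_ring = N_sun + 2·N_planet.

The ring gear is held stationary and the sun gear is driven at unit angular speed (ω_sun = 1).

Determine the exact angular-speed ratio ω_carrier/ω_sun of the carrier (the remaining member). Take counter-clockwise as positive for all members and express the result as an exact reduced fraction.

N_ring = 24 + 2·14 = 52
24(ω_s−ω_c) = −52(ω_r−ω_c),  ω_r=0, ω_s=1
24(1−ω_c) = −52(0−ω_c)  ⇒  76ω_c = 24  ⇒  ω_c = 6/19
ω_c/ω_s = 6/19

6/19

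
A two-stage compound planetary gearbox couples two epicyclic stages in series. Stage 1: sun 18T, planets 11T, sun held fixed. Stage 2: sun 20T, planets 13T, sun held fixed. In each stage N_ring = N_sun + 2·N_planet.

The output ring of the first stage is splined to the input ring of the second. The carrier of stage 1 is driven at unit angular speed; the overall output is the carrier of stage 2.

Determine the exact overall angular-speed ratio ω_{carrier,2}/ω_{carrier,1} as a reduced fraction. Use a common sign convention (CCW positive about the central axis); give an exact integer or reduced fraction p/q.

667/660

Stage 1: N_ring = 18 + 2·11 = 40
Stage 1: 18(ω_s−ω_c) = −40(ω_r−ω_c),  ω_s=0, ω_c=1
Stage 1: ω_r = 1 − (18/40)(0−1) = 29/20
  ⇒ ω_r¹/ω_c¹ = 29/20
Stage 2: N_ring = 20 + 2·13 = 46
Stage 2: 20(ω_s−ω_c) = −46(ω_r−ω_c),  ω_s=0, ω_r=1
Stage 2: 20(0−ω_c) = −46(1−ω_c)  ⇒  66ω_c = 46  ⇒  ω_c = 23/33
  ⇒ ω_c²/ω_r² = 23/33
Coupling ω_r² = ω_r¹ ⇒ overall = 29/20 × 23/33 = 667/660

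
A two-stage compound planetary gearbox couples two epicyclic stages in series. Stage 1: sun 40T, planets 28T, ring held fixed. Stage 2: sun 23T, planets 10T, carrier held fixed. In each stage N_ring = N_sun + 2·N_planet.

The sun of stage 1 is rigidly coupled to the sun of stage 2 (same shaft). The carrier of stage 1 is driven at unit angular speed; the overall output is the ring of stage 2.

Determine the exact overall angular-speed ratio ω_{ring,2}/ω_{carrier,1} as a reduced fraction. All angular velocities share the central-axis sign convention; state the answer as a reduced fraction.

-391/215

Stage 1: N_ring = 40 + 2·28 = 96
Stage 1: 40(ω_s−ω_c) = −96(ω_r−ω_c),  ω_r=0, ω_c=1
Stage 1: ω_s = 1 − (96/40)(0−1) = 17/5
  ⇒ ω_s¹/ω_c¹ = 17/5
Stage 2: N_ring = 23 + 2·10 = 43
Stage 2: 23(ω_s−ω_c) = −43(ω_r−ω_c),  ω_c=0, ω_s=1
Stage 2: ω_r = 0 − (23/43)(1−0) = -23/43
  ⇒ ω_r²/ω_s² = -23/43
Coupling ω_s² = ω_s¹ ⇒ overall = 17/5 × -23/43 = -391/215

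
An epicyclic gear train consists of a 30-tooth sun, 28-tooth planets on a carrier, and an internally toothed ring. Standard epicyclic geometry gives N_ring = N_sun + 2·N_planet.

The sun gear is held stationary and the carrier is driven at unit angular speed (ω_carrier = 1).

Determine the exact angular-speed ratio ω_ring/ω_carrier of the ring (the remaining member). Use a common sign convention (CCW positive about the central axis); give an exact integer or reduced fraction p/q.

58/43

N_ring = 30 + 2·28 = 86
30(ω_s−ω_c) = −86(ω_r−ω_c),  ω_s=0, ω_c=1
ω_r = 1 − (30/86)(0−1) = 58/43
ω_r/ω_c = 58/43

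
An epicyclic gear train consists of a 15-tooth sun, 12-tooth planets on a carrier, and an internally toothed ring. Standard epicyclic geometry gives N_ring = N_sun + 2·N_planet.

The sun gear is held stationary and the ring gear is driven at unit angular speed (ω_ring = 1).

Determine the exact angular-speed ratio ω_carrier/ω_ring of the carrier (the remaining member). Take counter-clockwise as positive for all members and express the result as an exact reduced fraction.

13/18

N_ring = 15 + 2·12 = 39
15(ω_s−ω_c) = −39(ω_r−ω_c),  ω_s=0, ω_r=1
15(0−ω_c) = −39(1−ω_c)  ⇒  54ω_c = 39  ⇒  ω_c = 13/18
ω_c/ω_r = 13/18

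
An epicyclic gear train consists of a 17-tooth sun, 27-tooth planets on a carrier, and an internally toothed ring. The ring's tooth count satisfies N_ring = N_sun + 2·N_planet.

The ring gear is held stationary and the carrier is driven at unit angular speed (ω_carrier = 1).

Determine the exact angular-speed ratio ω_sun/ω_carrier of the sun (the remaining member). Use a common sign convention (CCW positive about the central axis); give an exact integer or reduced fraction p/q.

N_ring = 17 + 2·27 = 71
17(ω_s−ω_c) = −71(ω_r−ω_c),  ω_r=0, ω_c=1
ω_s = 1 − (71/17)(0−1) = 88/17
ω_s/ω_c = 88/17

88/17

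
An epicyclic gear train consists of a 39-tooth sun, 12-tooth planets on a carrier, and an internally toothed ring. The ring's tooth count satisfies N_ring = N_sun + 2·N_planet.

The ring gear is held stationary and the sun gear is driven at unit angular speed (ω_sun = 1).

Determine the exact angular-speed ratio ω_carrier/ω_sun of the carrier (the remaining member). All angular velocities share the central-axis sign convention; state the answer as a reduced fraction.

13/34

N_ring = 39 + 2·12 = 63
39(ω_s−ω_c) = −63(ω_r−ω_c),  ω_r=0, ω_s=1
39(1−ω_c) = −63(0−ω_c)  ⇒  102ω_c = 39  ⇒  ω_c = 13/34
ω_c/ω_s = 13/34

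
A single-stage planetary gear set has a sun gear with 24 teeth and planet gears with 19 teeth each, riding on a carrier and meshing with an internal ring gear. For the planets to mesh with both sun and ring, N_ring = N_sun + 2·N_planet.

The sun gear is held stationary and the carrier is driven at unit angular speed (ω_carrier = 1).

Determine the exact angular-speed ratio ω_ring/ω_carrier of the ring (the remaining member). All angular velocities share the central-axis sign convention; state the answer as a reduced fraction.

N_ring = 24 + 2·19 = 62
24(ω_s−ω_c) = −62(ω_r−ω_c),  ω_s=0, ω_c=1
ω_r = 1 − (24/62)(0−1) = 43/31
ω_r/ω_c = 43/31

43/31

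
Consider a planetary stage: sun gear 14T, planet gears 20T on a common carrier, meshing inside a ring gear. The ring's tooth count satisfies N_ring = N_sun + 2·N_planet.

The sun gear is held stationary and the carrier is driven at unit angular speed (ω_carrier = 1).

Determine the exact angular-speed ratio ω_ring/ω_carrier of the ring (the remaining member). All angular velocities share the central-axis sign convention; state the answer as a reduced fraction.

N_ring = 14 + 2·20 = 54
14(ω_s−ω_c) = −54(ω_r−ω_c),  ω_s=0, ω_c=1
ω_r = 1 − (14/54)(0−1) = 34/27
ω_r/ω_c = 34/27

34/27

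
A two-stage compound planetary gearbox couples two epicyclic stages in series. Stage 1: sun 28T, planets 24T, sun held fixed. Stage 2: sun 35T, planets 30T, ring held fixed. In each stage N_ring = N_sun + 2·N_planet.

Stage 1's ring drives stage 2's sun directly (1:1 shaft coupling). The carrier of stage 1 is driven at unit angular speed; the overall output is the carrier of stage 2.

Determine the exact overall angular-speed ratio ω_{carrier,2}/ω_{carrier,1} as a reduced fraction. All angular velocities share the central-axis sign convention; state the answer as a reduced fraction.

7/19

Stage 1: N_ring = 28 + 2·24 = 76
Stage 1: 28(ω_s−ω_c) = −76(ω_r−ω_c),  ω_s=0, ω_c=1
Stage 1: ω_r = 1 − (28/76)(0−1) = 26/19
  ⇒ ω_r¹/ω_c¹ = 26/19
Stage 2: N_ring = 35 + 2·30 = 95
Stage 2: 35(ω_s−ω_c) = −95(ω_r−ω_c),  ω_r=0, ω_s=1
Stage 2: 35(1−ω_c) = −95(0−ω_c)  ⇒  130ω_c = 35  ⇒  ω_c = 7/26
  ⇒ ω_c²/ω_s² = 7/26
Coupling ω_s² = ω_r¹ ⇒ overall = 26/19 × 7/26 = 7/19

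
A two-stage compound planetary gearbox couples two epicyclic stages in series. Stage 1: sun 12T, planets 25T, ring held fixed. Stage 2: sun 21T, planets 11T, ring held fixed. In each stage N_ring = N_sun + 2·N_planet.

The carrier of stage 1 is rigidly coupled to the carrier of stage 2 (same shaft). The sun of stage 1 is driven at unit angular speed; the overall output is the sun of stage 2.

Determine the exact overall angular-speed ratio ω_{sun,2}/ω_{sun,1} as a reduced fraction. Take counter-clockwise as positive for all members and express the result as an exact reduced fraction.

128/259

Stage 1: N_ring = 12 + 2·25 = 62
Stage 1: 12(ω_s−ω_c) = −62(ω_r−ω_c),  ω_r=0, ω_s=1
Stage 1: 12(1−ω_c) = −62(0−ω_c)  ⇒  74ω_c = 12  ⇒  ω_c = 6/37
  ⇒ ω_c¹/ω_s¹ = 6/37
Stage 2: N_ring = 21 + 2·11 = 43
Stage 2: 21(ω_s−ω_c) = −43(ω_r−ω_c),  ω_r=0, ω_c=1
Stage 2: ω_s = 1 − (43/21)(0−1) = 64/21
  ⇒ ω_s²/ω_c² = 64/21
Coupling ω_c² = ω_c¹ ⇒ overall = 6/37 × 64/21 = 128/259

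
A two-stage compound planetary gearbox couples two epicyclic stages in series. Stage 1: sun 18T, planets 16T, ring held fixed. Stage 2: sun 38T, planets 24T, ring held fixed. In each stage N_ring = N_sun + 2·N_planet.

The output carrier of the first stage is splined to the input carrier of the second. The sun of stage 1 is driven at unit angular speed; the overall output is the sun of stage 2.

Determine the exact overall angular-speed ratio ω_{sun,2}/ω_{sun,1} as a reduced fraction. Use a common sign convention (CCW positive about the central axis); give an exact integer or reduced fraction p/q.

Stage 1: N_ring = 18 + 2·16 = 50
Stage 1: 18(ω_s−ω_c) = −50(ω_r−ω_c),  ω_r=0, ω_s=1
Stage 1: 18(1−ω_c) = −50(0−ω_c)  ⇒  68ω_c = 18  ⇒  ω_c = 9/34
  ⇒ ω_c¹/ω_s¹ = 9/34
Stage 2: N_ring = 38 + 2·24 = 86
Stage 2: 38(ω_s−ω_c) = −86(ω_r−ω_c),  ω_r=0, ω_c=1
Stage 2: ω_s = 1 − (86/38)(0−1) = 62/19
  ⇒ ω_s²/ω_c² = 62/19
Coupling ω_c² = ω_c¹ ⇒ overall = 9/34 × 62/19 = 279/323

279/323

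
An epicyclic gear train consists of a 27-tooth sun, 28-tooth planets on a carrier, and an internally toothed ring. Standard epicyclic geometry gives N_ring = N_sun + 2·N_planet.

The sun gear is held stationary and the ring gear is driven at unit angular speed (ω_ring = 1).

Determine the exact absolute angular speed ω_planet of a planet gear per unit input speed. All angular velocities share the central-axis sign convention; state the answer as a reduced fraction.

N_ring = 27 + 2·28 = 83
27(ω_s−ω_c) = −83(ω_r−ω_c),  ω_s=0, ω_r=1
27(0−ω_c) = −83(1−ω_c)  ⇒  110ω_c = 83  ⇒  ω_c = 83/110
sun–planet: 27·(0−83/110) = −28·(ω_p−ω_c)  ⇒  ω_p−ω_c = −(27/28)·(-83/110) = 2241/3080
ω_p = 83/110 + 2241/3080 = 83/56

83/56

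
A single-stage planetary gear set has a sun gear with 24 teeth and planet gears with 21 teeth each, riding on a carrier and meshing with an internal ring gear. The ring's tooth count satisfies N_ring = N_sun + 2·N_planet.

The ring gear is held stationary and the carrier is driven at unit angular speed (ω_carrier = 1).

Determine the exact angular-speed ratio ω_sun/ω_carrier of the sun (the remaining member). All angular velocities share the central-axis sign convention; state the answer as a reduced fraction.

N_ring = 24 + 2·21 = 66
24(ω_s−ω_c) = −66(ω_r−ω_c),  ω_r=0, ω_c=1
ω_s = 1 − (66/24)(0−1) = 15/4
ω_s/ω_c = 15/4

15/4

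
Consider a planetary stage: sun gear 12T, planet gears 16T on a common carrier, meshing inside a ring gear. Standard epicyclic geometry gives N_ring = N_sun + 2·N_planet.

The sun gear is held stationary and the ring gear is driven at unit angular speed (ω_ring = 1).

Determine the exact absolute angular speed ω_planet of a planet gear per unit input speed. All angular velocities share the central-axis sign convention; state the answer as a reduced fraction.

11/8

N_ring = 12 + 2·16 = 44
12(ω_s−ω_c) = −44(ω_r−ω_c),  ω_s=0, ω_r=1
12(0−ω_c) = −44(1−ω_c)  ⇒  56ω_c = 44  ⇒  ω_c = 11/14
sun–planet: 12·(0−11/14) = −16·(ω_p−ω_c)  ⇒  ω_p−ω_c = −(12/16)·(-11/14) = 33/56
ω_p = 11/14 + 33/56 = 11/8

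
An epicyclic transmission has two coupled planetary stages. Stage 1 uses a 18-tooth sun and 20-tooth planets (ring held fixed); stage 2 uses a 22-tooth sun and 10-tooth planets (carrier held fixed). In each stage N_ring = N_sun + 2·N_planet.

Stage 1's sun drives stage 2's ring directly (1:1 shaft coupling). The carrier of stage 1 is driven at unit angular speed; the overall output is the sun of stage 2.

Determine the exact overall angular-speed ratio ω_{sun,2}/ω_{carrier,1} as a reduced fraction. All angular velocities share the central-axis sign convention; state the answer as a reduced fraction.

-266/33

Stage 1: N_ring = 18 + 2·20 = 58
Stage 1: 18(ω_s−ω_c) = −58(ω_r−ω_c),  ω_r=0, ω_c=1
Stage 1: ω_s = 1 − (58/18)(0−1) = 38/9
  ⇒ ω_s¹/ω_c¹ = 38/9
Stage 2: N_ring = 22 + 2·10 = 42
Stage 2: 22(ω_s−ω_c) = −42(ω_r−ω_c),  ω_c=0, ω_r=1
Stage 2: ω_s = 0 − (42/22)(1−0) = -21/11
  ⇒ ω_s²/ω_r² = -21/11
Coupling ω_r² = ω_s¹ ⇒ overall = 38/9 × -21/11 = -266/33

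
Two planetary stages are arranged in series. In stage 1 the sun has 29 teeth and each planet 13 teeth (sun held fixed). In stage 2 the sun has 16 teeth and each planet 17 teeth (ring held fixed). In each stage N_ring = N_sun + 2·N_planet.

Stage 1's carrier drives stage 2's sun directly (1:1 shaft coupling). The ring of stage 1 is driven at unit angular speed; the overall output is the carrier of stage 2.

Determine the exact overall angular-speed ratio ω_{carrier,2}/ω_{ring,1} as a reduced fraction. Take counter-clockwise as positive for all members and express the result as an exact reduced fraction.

Stage 1: N_ring = 29 + 2·13 = 55
Stage 1: 29(ω_s−ω_c) = −55(ω_r−ω_c),  ω_s=0, ω_r=1
Stage 1: 29(0−ω_c) = −55(1−ω_c)  ⇒  84ω_c = 55  ⇒  ω_c = 55/84
  ⇒ ω_c¹/ω_r¹ = 55/84
Stage 2: N_ring = 16 + 2·17 = 50
Stage 2: 16(ω_s−ω_c) = −50(ω_r−ω_c),  ω_r=0, ω_s=1
Stage 2: 16(1−ω_c) = −50(0−ω_c)  ⇒  66ω_c = 16  ⇒  ω_c = 8/33
  ⇒ ω_c²/ω_s² = 8/33
Coupling ω_s² = ω_c¹ ⇒ overall = 55/84 × 8/33 = 10/63

10/63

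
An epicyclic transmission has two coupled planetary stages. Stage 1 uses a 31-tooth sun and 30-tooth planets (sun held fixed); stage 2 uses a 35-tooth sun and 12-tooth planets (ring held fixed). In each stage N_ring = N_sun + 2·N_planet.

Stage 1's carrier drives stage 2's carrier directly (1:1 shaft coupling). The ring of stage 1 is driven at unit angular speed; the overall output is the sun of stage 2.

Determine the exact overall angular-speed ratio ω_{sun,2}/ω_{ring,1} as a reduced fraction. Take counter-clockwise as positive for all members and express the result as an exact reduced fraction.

Stage 1: N_ring = 31 + 2·30 = 91
Stage 1: 31(ω_s−ω_c) = −91(ω_r−ω_c),  ω_s=0, ω_r=1
Stage 1: 31(0−ω_c) = −91(1−ω_c)  ⇒  122ω_c = 91  ⇒  ω_c = 91/122
  ⇒ ω_c¹/ω_r¹ = 91/122
Stage 2: N_ring = 35 + 2·12 = 59
Stage 2: 35(ω_s−ω_c) = −59(ω_r−ω_c),  ω_r=0, ω_c=1
Stage 2: ω_s = 1 − (59/35)(0−1) = 94/35
  ⇒ ω_s²/ω_c² = 94/35
Coupling ω_c² = ω_c¹ ⇒ overall = 91/122 × 94/35 = 611/305

611/305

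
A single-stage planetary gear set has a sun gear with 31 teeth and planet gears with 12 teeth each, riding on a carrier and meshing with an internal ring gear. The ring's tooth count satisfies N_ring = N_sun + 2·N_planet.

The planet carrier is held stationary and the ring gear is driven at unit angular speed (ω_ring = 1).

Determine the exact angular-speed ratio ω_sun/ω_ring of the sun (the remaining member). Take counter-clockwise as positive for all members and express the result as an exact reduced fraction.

N_ring = 31 + 2·12 = 55
31(ω_s−ω_c) = −55(ω_r−ω_c),  ω_c=0, ω_r=1
ω_s = 0 − (55/31)(1−0) = -55/31
ω_s/ω_r = -55/31

-55/31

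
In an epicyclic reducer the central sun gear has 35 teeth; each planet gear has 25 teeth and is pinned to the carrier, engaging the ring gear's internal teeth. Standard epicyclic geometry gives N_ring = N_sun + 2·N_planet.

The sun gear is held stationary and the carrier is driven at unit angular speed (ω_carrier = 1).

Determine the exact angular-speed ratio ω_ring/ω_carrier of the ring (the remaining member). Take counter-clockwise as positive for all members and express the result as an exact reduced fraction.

N_ring = 35 + 2·25 = 85
35(ω_s−ω_c) = −85(ω_r−ω_c),  ω_s=0, ω_c=1
ω_r = 1 − (35/85)(0−1) = 24/17
ω_r/ω_c = 24/17

24/17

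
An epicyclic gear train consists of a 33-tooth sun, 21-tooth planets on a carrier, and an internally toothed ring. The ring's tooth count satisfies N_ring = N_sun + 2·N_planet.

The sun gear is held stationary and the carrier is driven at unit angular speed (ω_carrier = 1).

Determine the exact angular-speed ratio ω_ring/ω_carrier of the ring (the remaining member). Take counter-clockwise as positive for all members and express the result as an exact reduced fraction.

N_ring = 33 + 2·21 = 75
33(ω_s−ω_c) = −75(ω_r−ω_c),  ω_s=0, ω_c=1
ω_r = 1 − (33/75)(0−1) = 36/25
ω_r/ω_c = 36/25

36/25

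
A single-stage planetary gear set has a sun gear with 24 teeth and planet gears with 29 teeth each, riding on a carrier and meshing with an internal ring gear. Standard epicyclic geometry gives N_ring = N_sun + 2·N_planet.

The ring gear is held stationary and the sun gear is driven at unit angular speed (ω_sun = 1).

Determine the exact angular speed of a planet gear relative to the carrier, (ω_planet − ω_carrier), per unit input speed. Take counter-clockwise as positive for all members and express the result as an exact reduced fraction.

-984/1537

N_ring = 24 + 2·29 = 82
24(ω_s−ω_c) = −82(ω_r−ω_c),  ω_r=0, ω_s=1
24(1−ω_c) = −82(0−ω_c)  ⇒  106ω_c = 24  ⇒  ω_c = 12/53
sun–planet: 24·(1−12/53) = −29·(ω_p−ω_c)  ⇒  ω_p−ω_c = −(24/29)·(41/53) = -984/1537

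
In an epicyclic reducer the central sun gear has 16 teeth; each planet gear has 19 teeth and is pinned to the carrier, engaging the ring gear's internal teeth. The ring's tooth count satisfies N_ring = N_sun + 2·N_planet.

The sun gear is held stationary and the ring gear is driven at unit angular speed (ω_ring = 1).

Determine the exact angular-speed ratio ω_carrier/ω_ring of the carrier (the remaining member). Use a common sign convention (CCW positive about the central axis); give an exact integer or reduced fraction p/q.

N_ring = 16 + 2·19 = 54
16(ω_s−ω_c) = −54(ω_r−ω_c),  ω_s=0, ω_r=1
16(0−ω_c) = −54(1−ω_c)  ⇒  70ω_c = 54  ⇒  ω_c = 27/35
ω_c/ω_r = 27/35

27/35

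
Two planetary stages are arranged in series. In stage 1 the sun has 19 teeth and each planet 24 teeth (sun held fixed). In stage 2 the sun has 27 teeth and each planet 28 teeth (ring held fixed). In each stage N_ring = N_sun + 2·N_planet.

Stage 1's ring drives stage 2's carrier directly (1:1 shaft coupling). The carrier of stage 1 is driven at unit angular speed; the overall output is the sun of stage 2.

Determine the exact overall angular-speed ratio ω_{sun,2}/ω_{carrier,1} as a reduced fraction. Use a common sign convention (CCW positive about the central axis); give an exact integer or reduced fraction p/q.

Stage 1: N_ring = 19 + 2·24 = 67
Stage 1: 19(ω_s−ω_c) = −67(ω_r−ω_c),  ω_s=0, ω_c=1
Stage 1: ω_r = 1 − (19/67)(0−1) = 86/67
  ⇒ ω_r¹/ω_c¹ = 86/67
Stage 2: N_ring = 27 + 2·28 = 83
Stage 2: 27(ω_s−ω_c) = −83(ω_r−ω_c),  ω_r=0, ω_c=1
Stage 2: ω_s = 1 − (83/27)(0−1) = 110/27
  ⇒ ω_s²/ω_c² = 110/27
Coupling ω_c² = ω_r¹ ⇒ overall = 86/67 × 110/27 = 9460/1809

9460/1809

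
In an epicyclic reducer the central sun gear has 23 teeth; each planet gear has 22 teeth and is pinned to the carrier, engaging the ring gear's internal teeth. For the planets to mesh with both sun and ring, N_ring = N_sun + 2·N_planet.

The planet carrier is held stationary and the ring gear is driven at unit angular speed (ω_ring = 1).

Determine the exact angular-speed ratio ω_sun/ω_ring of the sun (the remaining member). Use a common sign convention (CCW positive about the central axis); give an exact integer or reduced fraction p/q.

-67/23

N_ring = 23 + 2·22 = 67
23(ω_s−ω_c) = −67(ω_r−ω_c),  ω_c=0, ω_r=1
ω_s = 0 − (67/23)(1−0) = -67/23
ω_s/ω_r = -67/23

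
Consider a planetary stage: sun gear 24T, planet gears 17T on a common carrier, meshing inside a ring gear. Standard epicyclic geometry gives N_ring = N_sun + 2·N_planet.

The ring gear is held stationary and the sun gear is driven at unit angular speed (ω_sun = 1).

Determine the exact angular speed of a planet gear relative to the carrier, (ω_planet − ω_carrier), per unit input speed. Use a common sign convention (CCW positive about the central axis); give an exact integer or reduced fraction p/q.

-696/697

N_ring = 24 + 2·17 = 58
24(ω_s−ω_c) = −58(ω_r−ω_c),  ω_r=0, ω_s=1
24(1−ω_c) = −58(0−ω_c)  ⇒  82ω_c = 24  ⇒  ω_c = 12/41
sun–planet: 24·(1−12/41) = −17·(ω_p−ω_c)  ⇒  ω_p−ω_c = −(24/17)·(29/41) = -696/697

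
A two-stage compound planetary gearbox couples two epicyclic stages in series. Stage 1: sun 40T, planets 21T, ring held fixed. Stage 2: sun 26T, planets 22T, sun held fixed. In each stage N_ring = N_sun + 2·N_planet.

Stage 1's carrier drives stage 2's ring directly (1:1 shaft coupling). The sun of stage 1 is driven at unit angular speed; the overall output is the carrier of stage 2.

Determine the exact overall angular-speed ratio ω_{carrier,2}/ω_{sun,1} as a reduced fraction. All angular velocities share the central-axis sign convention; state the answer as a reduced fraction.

Stage 1: N_ring = 40 + 2·21 = 82
Stage 1: 40(ω_s−ω_c) = −82(ω_r−ω_c),  ω_r=0, ω_s=1
Stage 1: 40(1−ω_c) = −82(0−ω_c)  ⇒  122ω_c = 40  ⇒  ω_c = 20/61
  ⇒ ω_c¹/ω_s¹ = 20/61
Stage 2: N_ring = 26 + 2·22 = 70
Stage 2: 26(ω_s−ω_c) = −70(ω_r−ω_c),  ω_s=0, ω_r=1
Stage 2: 26(0−ω_c) = −70(1−ω_c)  ⇒  96ω_c = 70  ⇒  ω_c = 35/48
  ⇒ ω_c²/ω_r² = 35/48
Coupling ω_r² = ω_c¹ ⇒ overall = 20/61 × 35/48 = 175/732

175/732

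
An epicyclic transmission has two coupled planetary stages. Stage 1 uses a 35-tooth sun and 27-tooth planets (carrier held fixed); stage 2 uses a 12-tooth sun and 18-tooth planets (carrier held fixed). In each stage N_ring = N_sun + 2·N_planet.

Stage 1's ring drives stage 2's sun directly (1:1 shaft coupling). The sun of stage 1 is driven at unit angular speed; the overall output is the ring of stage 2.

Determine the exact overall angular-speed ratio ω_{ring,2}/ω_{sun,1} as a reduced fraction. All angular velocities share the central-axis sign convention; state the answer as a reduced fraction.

Stage 1: N_ring = 35 + 2·27 = 89
Stage 1: 35(ω_s−ω_c) = −89(ω_r−ω_c),  ω_c=0, ω_s=1
Stage 1: ω_r = 0 − (35/89)(1−0) = -35/89
  ⇒ ω_r¹/ω_s¹ = -35/89
Stage 2: N_ring = 12 + 2·18 = 48
Stage 2: 12(ω_s−ω_c) = −48(ω_r−ω_c),  ω_c=0, ω_s=1
Stage 2: ω_r = 0 − (12/48)(1−0) = -1/4
  ⇒ ω_r²/ω_s² = -1/4
Coupling ω_s² = ω_r¹ ⇒ overall = -35/89 × -1/4 = 35/356

35/356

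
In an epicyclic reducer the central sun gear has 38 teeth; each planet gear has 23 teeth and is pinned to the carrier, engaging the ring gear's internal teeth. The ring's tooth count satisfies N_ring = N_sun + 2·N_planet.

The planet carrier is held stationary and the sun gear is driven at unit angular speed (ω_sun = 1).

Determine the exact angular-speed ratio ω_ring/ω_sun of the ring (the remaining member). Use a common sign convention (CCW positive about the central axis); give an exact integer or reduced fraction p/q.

N_ring = 38 + 2·23 = 84
38(ω_s−ω_c) = −84(ω_r−ω_c),  ω_c=0, ω_s=1
ω_r = 0 − (38/84)(1−0) = -19/42
ω_r/ω_s = -19/42

-19/42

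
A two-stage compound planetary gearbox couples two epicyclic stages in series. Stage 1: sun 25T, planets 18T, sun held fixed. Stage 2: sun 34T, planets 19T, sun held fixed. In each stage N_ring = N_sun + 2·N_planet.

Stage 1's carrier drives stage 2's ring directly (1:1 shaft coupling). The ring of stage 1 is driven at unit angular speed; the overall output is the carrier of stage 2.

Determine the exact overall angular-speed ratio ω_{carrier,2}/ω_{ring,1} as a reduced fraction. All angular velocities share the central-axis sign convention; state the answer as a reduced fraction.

1098/2279

Stage 1: N_ring = 25 + 2·18 = 61
Stage 1: 25(ω_s−ω_c) = −61(ω_r−ω_c),  ω_s=0, ω_r=1
Stage 1: 25(0−ω_c) = −61(1−ω_c)  ⇒  86ω_c = 61  ⇒  ω_c = 61/86
  ⇒ ω_c¹/ω_r¹ = 61/86
Stage 2: N_ring = 34 + 2·19 = 72
Stage 2: 34(ω_s−ω_c) = −72(ω_r−ω_c),  ω_s=0, ω_r=1
Stage 2: 34(0−ω_c) = −72(1−ω_c)  ⇒  106ω_c = 72  ⇒  ω_c = 36/53
  ⇒ ω_c²/ω_r² = 36/53
Coupling ω_r² = ω_c¹ ⇒ overall = 61/86 × 36/53 = 1098/2279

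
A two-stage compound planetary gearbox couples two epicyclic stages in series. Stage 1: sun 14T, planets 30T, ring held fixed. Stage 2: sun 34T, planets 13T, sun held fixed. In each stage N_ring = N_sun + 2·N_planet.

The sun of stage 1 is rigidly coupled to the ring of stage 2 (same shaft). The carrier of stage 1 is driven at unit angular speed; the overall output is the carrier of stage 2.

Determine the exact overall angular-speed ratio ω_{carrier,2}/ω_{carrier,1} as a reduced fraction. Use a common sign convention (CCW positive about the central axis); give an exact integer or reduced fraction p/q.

Stage 1: N_ring = 14 + 2·30 = 74
Stage 1: 14(ω_s−ω_c) = −74(ω_r−ω_c),  ω_r=0, ω_c=1
Stage 1: ω_s = 1 − (74/14)(0−1) = 44/7
  ⇒ ω_s¹/ω_c¹ = 44/7
Stage 2: N_ring = 34 + 2·13 = 60
Stage 2: 34(ω_s−ω_c) = −60(ω_r−ω_c),  ω_s=0, ω_r=1
Stage 2: 34(0−ω_c) = −60(1−ω_c)  ⇒  94ω_c = 60  ⇒  ω_c = 30/47
  ⇒ ω_c²/ω_r² = 30/47
Coupling ω_r² = ω_s¹ ⇒ overall = 44/7 × 30/47 = 1320/329

1320/329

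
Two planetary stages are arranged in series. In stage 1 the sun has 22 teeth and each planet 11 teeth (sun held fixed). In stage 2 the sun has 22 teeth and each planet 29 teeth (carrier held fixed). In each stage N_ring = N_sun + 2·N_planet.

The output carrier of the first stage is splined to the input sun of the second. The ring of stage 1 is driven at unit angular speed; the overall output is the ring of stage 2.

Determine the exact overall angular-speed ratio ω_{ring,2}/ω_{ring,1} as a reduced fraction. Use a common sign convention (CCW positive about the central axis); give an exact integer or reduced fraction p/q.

Stage 1: N_ring = 22 + 2·11 = 44
Stage 1: 22(ω_s−ω_c) = −44(ω_r−ω_c),  ω_s=0, ω_r=1
Stage 1: 22(0−ω_c) = −44(1−ω_c)  ⇒  66ω_c = 44  ⇒  ω_c = 2/3
  ⇒ ω_c¹/ω_r¹ = 2/3
Stage 2: N_ring = 22 + 2·29 = 80
Stage 2: 22(ω_s−ω_c) = −80(ω_r−ω_c),  ω_c=0, ω_s=1
Stage 2: ω_r = 0 − (22/80)(1−0) = -11/40
  ⇒ ω_r²/ω_s² = -11/40
Coupling ω_s² = ω_c¹ ⇒ overall = 2/3 × -11/40 = -11/60

-11/60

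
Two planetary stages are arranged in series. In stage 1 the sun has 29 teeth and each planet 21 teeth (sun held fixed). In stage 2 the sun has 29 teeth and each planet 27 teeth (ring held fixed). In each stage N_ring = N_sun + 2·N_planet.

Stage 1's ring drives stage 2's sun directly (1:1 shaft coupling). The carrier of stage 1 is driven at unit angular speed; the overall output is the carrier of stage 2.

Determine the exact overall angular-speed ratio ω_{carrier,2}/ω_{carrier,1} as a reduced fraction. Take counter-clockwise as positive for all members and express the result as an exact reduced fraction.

Stage 1: N_ring = 29 + 2·21 = 71
Stage 1: 29(ω_s−ω_c) = −71(ω_r−ω_c),  ω_s=0, ω_c=1
Stage 1: ω_r = 1 − (29/71)(0−1) = 100/71
  ⇒ ω_r¹/ω_c¹ = 100/71
Stage 2: N_ring = 29 + 2·27 = 83
Stage 2: 29(ω_s−ω_c) = −83(ω_r−ω_c),  ω_r=0, ω_s=1
Stage 2: 29(1−ω_c) = −83(0−ω_c)  ⇒  112ω_c = 29  ⇒  ω_c = 29/112
  ⇒ ω_c²/ω_s² = 29/112
Coupling ω_s² = ω_r¹ ⇒ overall = 100/71 × 29/112 = 725/1988

725/1988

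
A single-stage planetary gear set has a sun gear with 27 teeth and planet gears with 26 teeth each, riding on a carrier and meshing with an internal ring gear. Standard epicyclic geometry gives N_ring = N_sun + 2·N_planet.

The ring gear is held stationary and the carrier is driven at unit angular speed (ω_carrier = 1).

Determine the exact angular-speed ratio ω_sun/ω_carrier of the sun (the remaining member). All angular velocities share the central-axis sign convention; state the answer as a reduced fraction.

N_ring = 27 + 2·26 = 79
27(ω_s−ω_c) = −79(ω_r−ω_c),  ω_r=0, ω_c=1
ω_s = 1 − (79/27)(0−1) = 106/27
ω_s/ω_c = 106/27

106/27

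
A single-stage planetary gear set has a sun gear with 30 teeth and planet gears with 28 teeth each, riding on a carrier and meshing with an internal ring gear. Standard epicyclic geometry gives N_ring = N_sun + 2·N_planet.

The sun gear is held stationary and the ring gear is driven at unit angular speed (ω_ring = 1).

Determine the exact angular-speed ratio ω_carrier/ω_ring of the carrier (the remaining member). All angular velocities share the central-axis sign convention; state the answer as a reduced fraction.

N_ring = 30 + 2·28 = 86
30(ω_s−ω_c) = −86(ω_r−ω_c),  ω_s=0, ω_r=1
30(0−ω_c) = −86(1−ω_c)  ⇒  116ω_c = 86  ⇒  ω_c = 43/58
ω_c/ω_r = 43/58

43/58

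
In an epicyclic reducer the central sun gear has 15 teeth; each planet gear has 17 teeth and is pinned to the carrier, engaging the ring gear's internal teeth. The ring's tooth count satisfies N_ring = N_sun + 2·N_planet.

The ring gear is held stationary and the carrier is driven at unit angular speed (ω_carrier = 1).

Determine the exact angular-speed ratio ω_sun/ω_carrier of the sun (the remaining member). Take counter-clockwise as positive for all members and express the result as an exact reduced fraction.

N_ring = 15 + 2·17 = 49
15(ω_s−ω_c) = −49(ω_r−ω_c),  ω_r=0, ω_c=1
ω_s = 1 − (49/15)(0−1) = 64/15
ω_s/ω_c = 64/15

64/15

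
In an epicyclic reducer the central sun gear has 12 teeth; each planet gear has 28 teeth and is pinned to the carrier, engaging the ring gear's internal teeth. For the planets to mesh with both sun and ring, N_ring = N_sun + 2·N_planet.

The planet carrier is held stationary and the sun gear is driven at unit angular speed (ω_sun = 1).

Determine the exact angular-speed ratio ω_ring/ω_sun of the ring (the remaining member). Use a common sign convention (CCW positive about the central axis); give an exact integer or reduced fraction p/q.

N_ring = 12 + 2·28 = 68
12(ω_s−ω_c) = −68(ω_r−ω_c),  ω_c=0, ω_s=1
ω_r = 0 − (12/68)(1−0) = -3/17
ω_r/ω_s = -3/17

-3/17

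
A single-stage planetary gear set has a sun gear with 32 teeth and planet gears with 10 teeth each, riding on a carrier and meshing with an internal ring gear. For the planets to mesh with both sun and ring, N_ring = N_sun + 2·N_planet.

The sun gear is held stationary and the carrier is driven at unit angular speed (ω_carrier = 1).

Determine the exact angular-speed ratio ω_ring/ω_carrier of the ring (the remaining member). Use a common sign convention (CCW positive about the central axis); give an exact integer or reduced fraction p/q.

21/13

N_ring = 32 + 2·10 = 52
32(ω_s−ω_c) = −52(ω_r−ω_c),  ω_s=0, ω_c=1
ω_r = 1 − (32/52)(0−1) = 21/13
ω_r/ω_c = 21/13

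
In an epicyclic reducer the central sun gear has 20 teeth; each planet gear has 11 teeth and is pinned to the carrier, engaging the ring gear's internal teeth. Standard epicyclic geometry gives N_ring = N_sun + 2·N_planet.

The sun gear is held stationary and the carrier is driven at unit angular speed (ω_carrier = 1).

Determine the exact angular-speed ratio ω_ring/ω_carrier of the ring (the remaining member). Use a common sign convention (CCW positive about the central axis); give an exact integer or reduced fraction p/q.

31/21

N_ring = 20 + 2·11 = 42
20(ω_s−ω_c) = −42(ω_r−ω_c),  ω_s=0, ω_c=1
ω_r = 1 − (20/42)(0−1) = 31/21
ω_r/ω_c = 31/21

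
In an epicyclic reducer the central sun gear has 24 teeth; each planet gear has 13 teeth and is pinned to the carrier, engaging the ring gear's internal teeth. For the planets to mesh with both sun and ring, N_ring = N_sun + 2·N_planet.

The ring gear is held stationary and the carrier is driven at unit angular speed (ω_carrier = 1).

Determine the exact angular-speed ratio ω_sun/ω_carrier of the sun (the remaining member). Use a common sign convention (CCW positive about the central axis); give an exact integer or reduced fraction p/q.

N_ring = 24 + 2·13 = 50
24(ω_s−ω_c) = −50(ω_r−ω_c),  ω_r=0, ω_c=1
ω_s = 1 − (50/24)(0−1) = 37/12
ω_s/ω_c = 37/12

37/12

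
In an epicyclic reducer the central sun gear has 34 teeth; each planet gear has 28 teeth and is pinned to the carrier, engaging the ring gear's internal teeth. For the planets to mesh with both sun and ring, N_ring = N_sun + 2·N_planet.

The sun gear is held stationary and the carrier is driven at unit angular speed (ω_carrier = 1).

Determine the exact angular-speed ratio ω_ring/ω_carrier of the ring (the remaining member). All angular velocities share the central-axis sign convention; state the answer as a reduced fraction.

N_ring = 34 + 2·28 = 90
34(ω_s−ω_c) = −90(ω_r−ω_c),  ω_s=0, ω_c=1
ω_r = 1 − (34/90)(0−1) = 62/45
ω_r/ω_c = 62/45

62/45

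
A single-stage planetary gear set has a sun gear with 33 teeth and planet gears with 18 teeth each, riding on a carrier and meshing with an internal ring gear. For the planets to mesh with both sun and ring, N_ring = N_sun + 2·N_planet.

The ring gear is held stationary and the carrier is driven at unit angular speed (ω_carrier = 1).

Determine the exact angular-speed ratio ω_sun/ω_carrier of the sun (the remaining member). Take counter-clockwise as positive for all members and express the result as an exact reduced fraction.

34/11

N_ring = 33 + 2·18 = 69
33(ω_s−ω_c) = −69(ω_r−ω_c),  ω_r=0, ω_c=1
ω_s = 1 − (69/33)(0−1) = 34/11
ω_s/ω_c = 34/11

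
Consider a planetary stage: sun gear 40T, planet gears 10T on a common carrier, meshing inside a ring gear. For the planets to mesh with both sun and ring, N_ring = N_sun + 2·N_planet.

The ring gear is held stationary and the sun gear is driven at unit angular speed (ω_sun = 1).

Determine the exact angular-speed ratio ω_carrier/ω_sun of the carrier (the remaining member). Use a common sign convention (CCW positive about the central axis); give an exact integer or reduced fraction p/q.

2/5

N_ring = 40 + 2·10 = 60
40(ω_s−ω_c) = −60(ω_r−ω_c),  ω_r=0, ω_s=1
40(1−ω_c) = −60(0−ω_c)  ⇒  100ω_c = 40  ⇒  ω_c = 2/5
ω_c/ω_s = 2/5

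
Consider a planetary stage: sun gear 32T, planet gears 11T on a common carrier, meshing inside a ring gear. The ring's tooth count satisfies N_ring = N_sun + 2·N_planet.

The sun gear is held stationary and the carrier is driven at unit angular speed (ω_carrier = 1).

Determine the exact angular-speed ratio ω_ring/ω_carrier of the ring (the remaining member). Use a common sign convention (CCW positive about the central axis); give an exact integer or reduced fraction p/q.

N_ring = 32 + 2·11 = 54
32(ω_s−ω_c) = −54(ω_r−ω_c),  ω_s=0, ω_c=1
ω_r = 1 − (32/54)(0−1) = 43/27
ω_r/ω_c = 43/27

43/27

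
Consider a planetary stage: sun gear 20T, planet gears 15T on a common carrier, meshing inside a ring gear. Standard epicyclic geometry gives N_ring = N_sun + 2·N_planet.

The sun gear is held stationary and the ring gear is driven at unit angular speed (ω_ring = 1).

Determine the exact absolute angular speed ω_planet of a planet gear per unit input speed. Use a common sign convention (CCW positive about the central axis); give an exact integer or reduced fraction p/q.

5/3

N_ring = 20 + 2·15 = 50
20(ω_s−ω_c) = −50(ω_r−ω_c),  ω_s=0, ω_r=1
20(0−ω_c) = −50(1−ω_c)  ⇒  70ω_c = 50  ⇒  ω_c = 5/7
sun–planet: 20·(0−5/7) = −15·(ω_p−ω_c)  ⇒  ω_p−ω_c = −(20/15)·(-5/7) = 20/21
ω_p = 5/7 + 20/21 = 5/3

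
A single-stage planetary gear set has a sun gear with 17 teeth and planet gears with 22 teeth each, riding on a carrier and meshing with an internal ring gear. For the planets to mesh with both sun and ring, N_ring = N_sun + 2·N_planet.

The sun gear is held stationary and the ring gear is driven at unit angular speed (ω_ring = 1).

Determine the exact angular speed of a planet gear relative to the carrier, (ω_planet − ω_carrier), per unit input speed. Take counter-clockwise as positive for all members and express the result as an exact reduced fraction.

1037/1716

N_ring = 17 + 2·22 = 61
17(ω_s−ω_c) = −61(ω_r−ω_c),  ω_s=0, ω_r=1
17(0−ω_c) = −61(1−ω_c)  ⇒  78ω_c = 61  ⇒  ω_c = 61/78
sun–planet: 17·(0−61/78) = −22·(ω_p−ω_c)  ⇒  ω_p−ω_c = −(17/22)·(-61/78) = 1037/1716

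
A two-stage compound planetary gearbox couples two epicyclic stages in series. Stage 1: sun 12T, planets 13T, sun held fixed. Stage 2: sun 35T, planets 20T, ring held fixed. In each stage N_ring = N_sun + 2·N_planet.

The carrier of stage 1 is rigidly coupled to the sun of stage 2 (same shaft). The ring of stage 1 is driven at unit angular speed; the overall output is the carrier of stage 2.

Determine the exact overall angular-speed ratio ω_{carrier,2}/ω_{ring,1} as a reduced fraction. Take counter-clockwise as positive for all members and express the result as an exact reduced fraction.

133/550

Stage 1: N_ring = 12 + 2·13 = 38
Stage 1: 12(ω_s−ω_c) = −38(ω_r−ω_c),  ω_s=0, ω_r=1
Stage 1: 12(0−ω_c) = −38(1−ω_c)  ⇒  50ω_c = 38  ⇒  ω_c = 19/25
  ⇒ ω_c¹/ω_r¹ = 19/25
Stage 2: N_ring = 35 + 2·20 = 75
Stage 2: 35(ω_s−ω_c) = −75(ω_r−ω_c),  ω_r=0, ω_s=1
Stage 2: 35(1−ω_c) = −75(0−ω_c)  ⇒  110ω_c = 35  ⇒  ω_c = 7/22
  ⇒ ω_c²/ω_s² = 7/22
Coupling ω_s² = ω_c¹ ⇒ overall = 19/25 × 7/22 = 133/550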